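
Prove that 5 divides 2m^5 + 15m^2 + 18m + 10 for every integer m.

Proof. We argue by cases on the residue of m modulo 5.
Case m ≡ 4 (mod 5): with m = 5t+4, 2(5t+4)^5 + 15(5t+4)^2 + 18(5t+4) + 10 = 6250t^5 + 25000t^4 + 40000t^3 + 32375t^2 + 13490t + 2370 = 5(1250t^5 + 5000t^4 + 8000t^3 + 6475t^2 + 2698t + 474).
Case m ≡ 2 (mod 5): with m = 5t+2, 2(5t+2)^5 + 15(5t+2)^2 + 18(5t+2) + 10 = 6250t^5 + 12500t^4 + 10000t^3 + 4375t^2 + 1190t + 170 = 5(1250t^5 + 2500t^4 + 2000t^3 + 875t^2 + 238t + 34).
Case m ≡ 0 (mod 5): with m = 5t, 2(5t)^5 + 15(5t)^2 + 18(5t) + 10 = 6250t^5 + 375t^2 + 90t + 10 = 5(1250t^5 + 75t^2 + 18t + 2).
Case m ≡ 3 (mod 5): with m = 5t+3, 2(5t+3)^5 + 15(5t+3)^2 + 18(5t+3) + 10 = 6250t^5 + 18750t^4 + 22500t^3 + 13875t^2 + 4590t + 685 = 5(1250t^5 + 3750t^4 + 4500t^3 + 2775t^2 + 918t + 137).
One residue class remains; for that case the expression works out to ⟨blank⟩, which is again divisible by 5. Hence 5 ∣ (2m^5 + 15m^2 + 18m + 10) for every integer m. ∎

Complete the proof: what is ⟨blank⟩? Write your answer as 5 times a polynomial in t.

5(1250t^5 + 1250t^4 + 500t^3 + 175t^2 + 58t + 9)

The residues treated are {4, 2, 0, 3}, so the missing case is m ≡ 1 (mod 5); write m = 5t+1.
Then 2(5t+1)^5 + 15(5t+1)^2 + 18(5t+1) + 10 = 6250t^5 + 6250t^4 + 2500t^3 + 875t^2 + 290t + 45 = 5(1250t^5 + 1250t^4 + 500t^3 + 175t^2 + 58t + 9).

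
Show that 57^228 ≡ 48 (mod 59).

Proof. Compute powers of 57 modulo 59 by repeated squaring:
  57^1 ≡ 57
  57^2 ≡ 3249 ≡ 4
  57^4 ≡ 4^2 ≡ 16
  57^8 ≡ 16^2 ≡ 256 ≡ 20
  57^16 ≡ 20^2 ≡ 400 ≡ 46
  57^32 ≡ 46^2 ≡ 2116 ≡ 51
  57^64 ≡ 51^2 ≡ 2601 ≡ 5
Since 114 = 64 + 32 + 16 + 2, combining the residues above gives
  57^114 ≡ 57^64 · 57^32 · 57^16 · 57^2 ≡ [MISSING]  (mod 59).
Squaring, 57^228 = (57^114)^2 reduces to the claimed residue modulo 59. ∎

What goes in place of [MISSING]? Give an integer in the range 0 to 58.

15

Multiply the listed residues: 5 · 51 · 46 · 4 = 255 → 11730 → 46920.
Reducing modulo 59: 46920 = 795·59 + 15, so 57^114 ≡ 15.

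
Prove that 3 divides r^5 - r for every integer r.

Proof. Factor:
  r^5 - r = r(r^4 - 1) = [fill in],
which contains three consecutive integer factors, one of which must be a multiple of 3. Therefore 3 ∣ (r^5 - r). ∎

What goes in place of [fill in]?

(r - 1)r(r + 1)(r^2 + 1)

r^4 - 1 = (r^2 - 1)(r^2 + 1), and r^2 - 1 = (r-1)(r+1).
So r(r^4 - 1) = (r - 1)r(r + 1)(r^2 + 1).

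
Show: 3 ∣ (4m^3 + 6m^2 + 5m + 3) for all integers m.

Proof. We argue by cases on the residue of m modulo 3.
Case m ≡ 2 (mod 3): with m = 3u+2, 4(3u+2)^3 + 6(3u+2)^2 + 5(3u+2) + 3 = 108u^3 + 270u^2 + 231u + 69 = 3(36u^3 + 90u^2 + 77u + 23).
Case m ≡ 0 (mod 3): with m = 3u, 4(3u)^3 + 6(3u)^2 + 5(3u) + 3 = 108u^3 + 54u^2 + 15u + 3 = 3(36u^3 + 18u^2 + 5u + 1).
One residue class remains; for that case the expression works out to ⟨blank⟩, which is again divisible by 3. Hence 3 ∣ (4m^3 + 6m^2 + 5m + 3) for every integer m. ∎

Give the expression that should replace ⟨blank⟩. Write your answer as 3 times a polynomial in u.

3(36u^3 + 54u^2 + 29u + 6)

Only m ≡ 1 (mod 3) is unaccounted for. Put m = 3u+1:
4(3u+1)^3 + 6(3u+1)^2 + 5(3u+1) + 3 expands to 108u^3 + 162u^2 + 87u + 18,
and factoring out 3 leaves 3(36u^3 + 54u^2 + 29u + 6).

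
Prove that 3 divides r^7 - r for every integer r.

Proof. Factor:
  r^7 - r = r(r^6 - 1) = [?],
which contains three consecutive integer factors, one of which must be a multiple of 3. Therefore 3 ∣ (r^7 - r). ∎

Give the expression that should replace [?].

(r - 1)r(r + 1)(r^4 + r^2 + 1)

r^6 - 1 = (r^2 - 1)(r^4 + r^2 + 1), and r^2 - 1 = (r-1)(r+1).
So r(r^6 - 1) = (r - 1)r(r + 1)(r^4 + r^2 + 1).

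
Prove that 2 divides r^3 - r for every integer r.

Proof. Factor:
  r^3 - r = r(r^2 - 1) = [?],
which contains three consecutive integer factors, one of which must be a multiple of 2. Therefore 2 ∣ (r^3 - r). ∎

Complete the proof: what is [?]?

(r - 1)r(r + 1)

r(r^2 - 1) = r(r - 1)(r + 1) = (r - 1)r(r + 1).
These three factors are consecutive integers, so their product is divisible by 2.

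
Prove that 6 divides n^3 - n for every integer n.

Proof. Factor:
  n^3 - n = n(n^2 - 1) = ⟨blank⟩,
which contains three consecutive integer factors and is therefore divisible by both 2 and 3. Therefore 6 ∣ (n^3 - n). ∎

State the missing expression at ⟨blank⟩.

n(n^2 - 1) = n(n - 1)(n + 1) = (n - 1)n(n + 1).
These three factors are consecutive integers, so their product is divisible by 6.

(n - 1)n(n + 1)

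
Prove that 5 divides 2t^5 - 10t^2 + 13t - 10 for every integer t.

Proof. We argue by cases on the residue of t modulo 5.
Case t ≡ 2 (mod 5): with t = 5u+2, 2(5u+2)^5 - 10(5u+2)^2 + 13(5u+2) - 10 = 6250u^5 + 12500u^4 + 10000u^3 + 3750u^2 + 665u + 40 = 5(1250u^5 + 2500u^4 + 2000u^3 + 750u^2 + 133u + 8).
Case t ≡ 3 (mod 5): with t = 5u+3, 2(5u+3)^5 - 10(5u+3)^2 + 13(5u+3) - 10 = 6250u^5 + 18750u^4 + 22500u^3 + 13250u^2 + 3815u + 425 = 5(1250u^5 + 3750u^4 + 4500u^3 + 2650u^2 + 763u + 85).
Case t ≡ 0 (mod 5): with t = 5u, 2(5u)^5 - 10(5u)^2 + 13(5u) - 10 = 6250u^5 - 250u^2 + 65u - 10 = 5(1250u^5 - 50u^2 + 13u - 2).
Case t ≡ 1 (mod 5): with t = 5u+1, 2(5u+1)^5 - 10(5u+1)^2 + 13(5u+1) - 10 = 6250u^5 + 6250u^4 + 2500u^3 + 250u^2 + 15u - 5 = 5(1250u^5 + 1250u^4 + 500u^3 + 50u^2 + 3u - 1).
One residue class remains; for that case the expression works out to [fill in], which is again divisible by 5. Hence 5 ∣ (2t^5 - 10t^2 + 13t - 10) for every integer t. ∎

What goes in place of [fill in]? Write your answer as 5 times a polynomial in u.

5(1250u^5 + 5000u^4 + 8000u^3 + 6350u^2 + 2493u + 386)

The residues treated are {2, 3, 0, 1}, so the missing case is t ≡ 4 (mod 5); write t = 5u+4.
Then 2(5u+4)^5 - 10(5u+4)^2 + 13(5u+4) - 10 = 6250u^5 + 25000u^4 + 40000u^3 + 31750u^2 + 12465u + 1930 = 5(1250u^5 + 5000u^4 + 8000u^3 + 6350u^2 + 2493u + 386).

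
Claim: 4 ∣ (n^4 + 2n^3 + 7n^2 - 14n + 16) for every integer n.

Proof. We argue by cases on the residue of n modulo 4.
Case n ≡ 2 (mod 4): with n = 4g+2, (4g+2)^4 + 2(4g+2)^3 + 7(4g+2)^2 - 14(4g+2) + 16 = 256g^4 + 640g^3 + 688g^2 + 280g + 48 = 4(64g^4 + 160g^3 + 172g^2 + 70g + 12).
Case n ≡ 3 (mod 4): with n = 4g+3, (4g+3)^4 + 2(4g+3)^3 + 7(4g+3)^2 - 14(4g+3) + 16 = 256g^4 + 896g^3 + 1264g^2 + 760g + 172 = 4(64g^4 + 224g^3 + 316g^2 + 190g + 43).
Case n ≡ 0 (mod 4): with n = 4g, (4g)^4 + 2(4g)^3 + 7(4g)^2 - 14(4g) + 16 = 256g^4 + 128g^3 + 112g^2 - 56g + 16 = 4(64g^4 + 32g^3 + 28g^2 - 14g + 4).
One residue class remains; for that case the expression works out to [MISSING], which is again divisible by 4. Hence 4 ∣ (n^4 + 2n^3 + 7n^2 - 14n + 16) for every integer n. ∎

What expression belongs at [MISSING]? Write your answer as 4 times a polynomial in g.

Only n ≡ 1 (mod 4) is unaccounted for. Put n = 4g+1:
(4g+1)^4 + 2(4g+1)^3 + 7(4g+1)^2 - 14(4g+1) + 16 expands to 256g^4 + 384g^3 + 304g^2 + 40g + 12,
and factoring out 4 leaves 4(64g^4 + 96g^3 + 76g^2 + 10g + 3).

4(64g^4 + 96g^3 + 76g^2 + 10g + 3)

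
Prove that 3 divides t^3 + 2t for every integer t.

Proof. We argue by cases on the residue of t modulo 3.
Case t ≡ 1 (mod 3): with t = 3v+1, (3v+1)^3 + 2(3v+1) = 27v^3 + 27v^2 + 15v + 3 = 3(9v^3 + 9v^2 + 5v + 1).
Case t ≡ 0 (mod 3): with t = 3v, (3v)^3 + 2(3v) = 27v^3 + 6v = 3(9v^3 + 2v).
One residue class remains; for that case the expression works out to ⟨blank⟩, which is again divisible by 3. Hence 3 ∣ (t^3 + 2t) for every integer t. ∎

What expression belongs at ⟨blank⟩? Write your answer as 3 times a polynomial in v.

3(9v^3 + 18v^2 + 14v + 4)

Only t ≡ 2 (mod 3) is unaccounted for. Put t = 3v+2:
(3v+2)^3 + 2(3v+2) expands to 27v^3 + 54v^2 + 42v + 12,
and factoring out 3 leaves 3(9v^3 + 18v^2 + 14v + 4).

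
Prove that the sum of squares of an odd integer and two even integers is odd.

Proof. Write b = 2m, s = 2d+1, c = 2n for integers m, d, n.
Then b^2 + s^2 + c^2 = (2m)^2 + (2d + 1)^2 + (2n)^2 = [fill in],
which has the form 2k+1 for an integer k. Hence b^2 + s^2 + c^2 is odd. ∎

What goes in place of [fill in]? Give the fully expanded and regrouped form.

Expanding: (2m)^2 + (2d + 1)^2 + (2n)^2 = 4d^2 + 4d + 4m^2 + 4n^2 + 1.
Every term except the constant is even, so this is 2(2d^2 + 2d + 2m^2 + 2n^2) + 1,
and 2d^2 + 2d + 2m^2 + 2n^2 ∈ ℤ gives the required form.

2(2d^2 + 2d + 2m^2 + 2n^2) + 1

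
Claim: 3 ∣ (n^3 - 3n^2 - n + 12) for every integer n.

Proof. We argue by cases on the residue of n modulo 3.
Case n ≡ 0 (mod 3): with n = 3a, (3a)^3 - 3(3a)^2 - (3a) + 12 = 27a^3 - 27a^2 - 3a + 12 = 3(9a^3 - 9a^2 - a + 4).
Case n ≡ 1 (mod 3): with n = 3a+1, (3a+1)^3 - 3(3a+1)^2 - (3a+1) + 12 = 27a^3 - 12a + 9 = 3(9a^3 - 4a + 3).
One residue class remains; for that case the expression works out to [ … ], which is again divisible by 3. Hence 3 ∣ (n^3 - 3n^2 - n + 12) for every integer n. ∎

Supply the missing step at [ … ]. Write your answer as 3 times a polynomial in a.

3(9a^3 + 9a^2 - a + 2)

The residues treated are {0, 1}, so the missing case is n ≡ 2 (mod 3); write n = 3a+2.
Then (3a+2)^3 - 3(3a+2)^2 - (3a+2) + 12 = 27a^3 + 27a^2 - 3a + 6 = 3(9a^3 + 9a^2 - a + 2).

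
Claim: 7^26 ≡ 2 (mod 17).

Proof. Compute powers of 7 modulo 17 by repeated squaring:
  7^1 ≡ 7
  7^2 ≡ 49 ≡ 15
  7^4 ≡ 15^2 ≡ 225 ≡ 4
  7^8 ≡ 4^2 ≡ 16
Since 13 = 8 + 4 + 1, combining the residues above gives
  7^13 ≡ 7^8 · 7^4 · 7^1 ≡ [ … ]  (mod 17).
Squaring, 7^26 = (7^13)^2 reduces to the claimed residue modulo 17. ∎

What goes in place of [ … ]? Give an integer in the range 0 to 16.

6

Multiply the listed residues: 16 · 4 · 7 = 64 → 448.
Reducing modulo 17: 448 = 26·17 + 6, so 7^13 ≡ 6.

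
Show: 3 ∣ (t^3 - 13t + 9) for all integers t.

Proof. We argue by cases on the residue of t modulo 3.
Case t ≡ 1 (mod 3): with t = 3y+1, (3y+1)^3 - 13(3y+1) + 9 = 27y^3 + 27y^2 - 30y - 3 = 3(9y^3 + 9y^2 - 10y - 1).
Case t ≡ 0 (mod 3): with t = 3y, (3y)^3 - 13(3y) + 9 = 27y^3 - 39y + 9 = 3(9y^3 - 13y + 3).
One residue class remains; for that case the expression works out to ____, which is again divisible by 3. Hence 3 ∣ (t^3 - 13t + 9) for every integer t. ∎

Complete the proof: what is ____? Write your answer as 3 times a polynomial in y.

3(9y^3 + 18y^2 - y - 3)

Only t ≡ 2 (mod 3) is unaccounted for. Put t = 3y+2:
(3y+2)^3 - 13(3y+2) + 9 expands to 27y^3 + 54y^2 - 3y - 9,
and factoring out 3 leaves 3(9y^3 + 18y^2 - y - 3).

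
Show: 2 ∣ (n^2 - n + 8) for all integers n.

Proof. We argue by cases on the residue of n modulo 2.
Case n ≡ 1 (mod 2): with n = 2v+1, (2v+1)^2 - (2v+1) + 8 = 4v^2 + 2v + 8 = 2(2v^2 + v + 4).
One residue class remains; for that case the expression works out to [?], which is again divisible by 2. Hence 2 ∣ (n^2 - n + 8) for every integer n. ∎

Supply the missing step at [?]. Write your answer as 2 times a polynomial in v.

Only n ≡ 0 (mod 2) is unaccounted for. Put n = 2v:
(2v)^2 - (2v) + 8 expands to 4v^2 - 2v + 8,
and factoring out 2 leaves 2(2v^2 - v + 4).

2(2v^2 - v + 4)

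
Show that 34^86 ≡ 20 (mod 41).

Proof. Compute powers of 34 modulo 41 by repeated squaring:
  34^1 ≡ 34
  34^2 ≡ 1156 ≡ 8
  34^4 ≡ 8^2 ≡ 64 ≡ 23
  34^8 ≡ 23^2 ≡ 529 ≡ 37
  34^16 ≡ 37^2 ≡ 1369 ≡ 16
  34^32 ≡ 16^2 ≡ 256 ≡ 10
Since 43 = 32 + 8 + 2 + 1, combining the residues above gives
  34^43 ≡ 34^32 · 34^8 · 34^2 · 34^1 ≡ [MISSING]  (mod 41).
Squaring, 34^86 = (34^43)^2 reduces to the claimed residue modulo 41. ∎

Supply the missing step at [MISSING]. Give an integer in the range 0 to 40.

26

34^32 · 34^8 · 34^2 · 34^1 ≡ 10 · 37 · 8 · 34 = 100640.
100640 mod 41 = 26, so 34^43 ≡ 26 (mod 41).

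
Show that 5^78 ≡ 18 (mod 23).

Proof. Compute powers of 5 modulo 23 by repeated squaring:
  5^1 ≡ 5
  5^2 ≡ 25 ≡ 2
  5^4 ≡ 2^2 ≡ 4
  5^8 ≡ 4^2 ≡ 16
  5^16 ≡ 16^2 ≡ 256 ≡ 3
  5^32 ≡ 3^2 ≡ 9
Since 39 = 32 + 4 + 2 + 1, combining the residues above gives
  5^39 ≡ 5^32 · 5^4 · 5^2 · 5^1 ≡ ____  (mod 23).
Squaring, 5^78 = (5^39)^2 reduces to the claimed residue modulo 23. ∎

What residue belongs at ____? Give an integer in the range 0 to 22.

Multiply the listed residues: 9 · 4 · 2 · 5 = 36 → 72 → 360.
Reducing modulo 23: 360 = 15·23 + 15, so 5^39 ≡ 15.

15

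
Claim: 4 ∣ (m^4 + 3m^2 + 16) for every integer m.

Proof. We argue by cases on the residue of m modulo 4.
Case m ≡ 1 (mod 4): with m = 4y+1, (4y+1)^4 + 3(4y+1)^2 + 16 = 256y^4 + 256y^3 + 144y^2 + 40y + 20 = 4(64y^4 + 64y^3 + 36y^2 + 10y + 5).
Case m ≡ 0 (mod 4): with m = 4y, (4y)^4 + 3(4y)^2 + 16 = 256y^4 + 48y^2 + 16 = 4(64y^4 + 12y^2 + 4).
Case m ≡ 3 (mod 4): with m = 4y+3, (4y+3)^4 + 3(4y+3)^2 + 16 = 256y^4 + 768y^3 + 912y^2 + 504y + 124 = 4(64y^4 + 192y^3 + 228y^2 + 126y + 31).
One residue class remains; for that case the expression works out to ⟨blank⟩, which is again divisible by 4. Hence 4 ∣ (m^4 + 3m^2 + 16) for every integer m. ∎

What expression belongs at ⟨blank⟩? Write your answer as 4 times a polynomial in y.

The residues treated are {1, 0, 3}, so the missing case is m ≡ 2 (mod 4); write m = 4y+2.
Then (4y+2)^4 + 3(4y+2)^2 + 16 = 256y^4 + 512y^3 + 432y^2 + 176y + 44 = 4(64y^4 + 128y^3 + 108y^2 + 44y + 11).

4(64y^4 + 128y^3 + 108y^2 + 44y + 11)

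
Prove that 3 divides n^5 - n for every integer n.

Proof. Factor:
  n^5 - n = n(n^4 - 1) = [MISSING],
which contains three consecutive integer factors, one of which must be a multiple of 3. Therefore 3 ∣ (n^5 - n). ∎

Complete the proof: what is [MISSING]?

(n - 1)n(n + 1)(n^2 + 1)

n^4 - 1 = (n^2 - 1)(n^2 + 1), and n^2 - 1 = (n-1)(n+1).
So n(n^4 - 1) = (n - 1)n(n + 1)(n^2 + 1).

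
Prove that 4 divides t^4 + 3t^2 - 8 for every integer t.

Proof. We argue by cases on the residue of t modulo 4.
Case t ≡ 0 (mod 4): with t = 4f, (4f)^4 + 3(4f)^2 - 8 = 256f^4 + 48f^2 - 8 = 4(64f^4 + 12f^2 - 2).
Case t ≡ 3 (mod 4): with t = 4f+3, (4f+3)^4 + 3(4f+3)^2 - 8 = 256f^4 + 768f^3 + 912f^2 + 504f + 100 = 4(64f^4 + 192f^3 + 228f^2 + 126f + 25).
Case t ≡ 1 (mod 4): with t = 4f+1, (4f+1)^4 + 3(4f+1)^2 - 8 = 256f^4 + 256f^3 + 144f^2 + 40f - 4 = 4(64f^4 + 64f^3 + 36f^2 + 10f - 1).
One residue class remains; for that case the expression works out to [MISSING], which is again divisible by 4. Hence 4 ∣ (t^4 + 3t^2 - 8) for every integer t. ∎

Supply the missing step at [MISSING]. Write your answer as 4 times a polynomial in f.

4(64f^4 + 128f^3 + 108f^2 + 44f + 5)

Only t ≡ 2 (mod 4) is unaccounted for. Put t = 4f+2:
(4f+2)^4 + 3(4f+2)^2 - 8 expands to 256f^4 + 512f^3 + 432f^2 + 176f + 20,
and factoring out 4 leaves 4(64f^4 + 128f^3 + 108f^2 + 44f + 5).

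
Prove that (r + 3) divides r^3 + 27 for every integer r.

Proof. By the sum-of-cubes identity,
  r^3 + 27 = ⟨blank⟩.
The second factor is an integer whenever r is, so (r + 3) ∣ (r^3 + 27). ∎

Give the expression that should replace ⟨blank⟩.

Polynomial division of r^3 + 27 by r + 3 leaves remainder 0 and quotient r^2 - 3r + 9.
Hence r^3 + 27 = (r + 3)(r^2 - 3r + 9).

(r + 3)(r^2 - 3r + 9)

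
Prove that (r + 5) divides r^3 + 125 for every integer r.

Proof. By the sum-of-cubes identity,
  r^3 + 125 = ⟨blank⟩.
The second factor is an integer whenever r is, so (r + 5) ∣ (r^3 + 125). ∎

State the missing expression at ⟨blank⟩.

a^3 + b^3 = (a + b)(a^2 - ab + b^2). With a = r, b = 5:
r^3 + 125 = (r + 5)(r^2 - 5r + 25).

(r + 5)(r^2 - 5r + 25)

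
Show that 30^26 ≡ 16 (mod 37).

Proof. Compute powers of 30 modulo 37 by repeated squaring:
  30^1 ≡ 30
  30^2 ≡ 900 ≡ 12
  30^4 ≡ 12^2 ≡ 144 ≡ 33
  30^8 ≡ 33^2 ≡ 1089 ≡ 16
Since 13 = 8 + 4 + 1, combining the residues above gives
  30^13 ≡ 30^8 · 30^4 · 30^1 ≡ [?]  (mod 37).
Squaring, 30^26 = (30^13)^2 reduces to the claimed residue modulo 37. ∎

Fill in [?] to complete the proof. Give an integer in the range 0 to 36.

4

Multiply the listed residues: 16 · 33 · 30 = 528 → 15840.
Reducing modulo 37: 15840 = 428·37 + 4, so 30^13 ≡ 4.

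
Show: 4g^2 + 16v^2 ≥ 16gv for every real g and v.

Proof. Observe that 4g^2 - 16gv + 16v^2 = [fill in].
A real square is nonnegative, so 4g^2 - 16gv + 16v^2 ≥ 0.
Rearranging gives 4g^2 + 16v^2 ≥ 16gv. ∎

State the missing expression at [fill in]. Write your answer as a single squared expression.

4g^2 - 16gv + 16v^2 is a perfect-square trinomial: the outer terms are (2g)^2 and (4v)^2, and the cross term is -2·2g·4v.
So 4g^2 - 16gv + 16v^2 = (2g - 4v)^2 ≥ 0.

(2g - 4v)^2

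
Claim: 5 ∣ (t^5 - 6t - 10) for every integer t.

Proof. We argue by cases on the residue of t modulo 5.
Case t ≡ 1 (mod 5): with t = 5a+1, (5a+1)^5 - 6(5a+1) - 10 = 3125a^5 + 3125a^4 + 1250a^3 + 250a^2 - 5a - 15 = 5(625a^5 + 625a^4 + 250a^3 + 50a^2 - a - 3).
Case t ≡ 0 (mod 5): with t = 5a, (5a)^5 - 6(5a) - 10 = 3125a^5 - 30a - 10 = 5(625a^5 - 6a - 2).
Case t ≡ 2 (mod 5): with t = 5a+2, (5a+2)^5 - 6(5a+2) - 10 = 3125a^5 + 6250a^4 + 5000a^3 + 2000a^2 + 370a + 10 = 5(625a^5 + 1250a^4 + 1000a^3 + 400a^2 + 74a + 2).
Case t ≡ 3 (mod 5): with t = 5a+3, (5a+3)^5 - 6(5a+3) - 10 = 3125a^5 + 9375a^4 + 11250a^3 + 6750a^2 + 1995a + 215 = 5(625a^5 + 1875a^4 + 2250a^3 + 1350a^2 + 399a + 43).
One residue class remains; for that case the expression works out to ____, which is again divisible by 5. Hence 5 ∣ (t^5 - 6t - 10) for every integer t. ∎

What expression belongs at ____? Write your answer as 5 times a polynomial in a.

Only t ≡ 4 (mod 5) is unaccounted for. Put t = 5a+4:
(5a+4)^5 - 6(5a+4) - 10 expands to 3125a^5 + 12500a^4 + 20000a^3 + 16000a^2 + 6370a + 990,
and factoring out 5 leaves 5(625a^5 + 2500a^4 + 4000a^3 + 3200a^2 + 1274a + 198).

5(625a^5 + 2500a^4 + 4000a^3 + 3200a^2 + 1274a + 198)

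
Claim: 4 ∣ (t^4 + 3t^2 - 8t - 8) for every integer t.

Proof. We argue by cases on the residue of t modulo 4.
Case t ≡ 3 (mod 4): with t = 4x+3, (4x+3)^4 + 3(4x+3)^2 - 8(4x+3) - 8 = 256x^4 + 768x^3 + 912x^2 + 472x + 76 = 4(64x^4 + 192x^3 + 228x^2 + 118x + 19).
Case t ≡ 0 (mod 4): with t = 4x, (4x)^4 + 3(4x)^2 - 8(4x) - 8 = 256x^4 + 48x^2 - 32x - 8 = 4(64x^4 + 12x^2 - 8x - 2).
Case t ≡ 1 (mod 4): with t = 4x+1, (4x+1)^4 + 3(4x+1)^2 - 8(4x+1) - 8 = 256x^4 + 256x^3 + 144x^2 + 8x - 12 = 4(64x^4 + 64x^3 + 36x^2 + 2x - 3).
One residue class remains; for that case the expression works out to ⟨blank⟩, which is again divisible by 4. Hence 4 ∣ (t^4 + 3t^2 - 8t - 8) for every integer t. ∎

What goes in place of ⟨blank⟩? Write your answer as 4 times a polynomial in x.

The residues treated are {3, 0, 1}, so the missing case is t ≡ 2 (mod 4); write t = 4x+2.
Then (4x+2)^4 + 3(4x+2)^2 - 8(4x+2) - 8 = 256x^4 + 512x^3 + 432x^2 + 144x + 4 = 4(64x^4 + 128x^3 + 108x^2 + 36x + 1).

4(64x^4 + 128x^3 + 108x^2 + 36x + 1)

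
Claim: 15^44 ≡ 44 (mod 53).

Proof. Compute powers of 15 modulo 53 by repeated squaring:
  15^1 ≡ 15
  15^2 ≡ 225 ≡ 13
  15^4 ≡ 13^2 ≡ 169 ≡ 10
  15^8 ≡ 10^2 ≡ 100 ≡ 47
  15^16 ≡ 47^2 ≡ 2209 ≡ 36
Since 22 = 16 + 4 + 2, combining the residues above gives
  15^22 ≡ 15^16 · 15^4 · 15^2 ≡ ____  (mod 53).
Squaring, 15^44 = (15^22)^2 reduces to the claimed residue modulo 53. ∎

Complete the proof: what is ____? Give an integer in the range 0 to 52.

15^16 · 15^4 · 15^2 ≡ 36 · 10 · 13 = 4680.
4680 mod 53 = 16, so 15^22 ≡ 16 (mod 53).

16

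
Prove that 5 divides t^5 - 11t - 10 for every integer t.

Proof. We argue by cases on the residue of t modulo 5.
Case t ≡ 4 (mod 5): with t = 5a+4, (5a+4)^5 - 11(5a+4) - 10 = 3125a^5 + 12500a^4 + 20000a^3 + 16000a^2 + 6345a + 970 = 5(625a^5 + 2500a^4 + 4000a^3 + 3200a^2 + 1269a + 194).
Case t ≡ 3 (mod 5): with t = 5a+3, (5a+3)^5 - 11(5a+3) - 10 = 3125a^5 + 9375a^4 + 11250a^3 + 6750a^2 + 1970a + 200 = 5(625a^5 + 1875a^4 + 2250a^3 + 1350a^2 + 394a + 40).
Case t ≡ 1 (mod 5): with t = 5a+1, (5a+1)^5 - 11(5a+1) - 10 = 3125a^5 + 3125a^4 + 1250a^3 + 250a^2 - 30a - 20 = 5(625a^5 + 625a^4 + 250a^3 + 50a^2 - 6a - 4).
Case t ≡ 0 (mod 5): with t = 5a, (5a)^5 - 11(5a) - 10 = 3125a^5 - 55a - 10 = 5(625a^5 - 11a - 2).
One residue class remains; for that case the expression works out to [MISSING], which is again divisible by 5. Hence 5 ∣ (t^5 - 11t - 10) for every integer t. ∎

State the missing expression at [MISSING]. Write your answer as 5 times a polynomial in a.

The residues treated are {4, 3, 1, 0}, so the missing case is t ≡ 2 (mod 5); write t = 5a+2.
Then (5a+2)^5 - 11(5a+2) - 10 = 3125a^5 + 6250a^4 + 5000a^3 + 2000a^2 + 345a = 5(625a^5 + 1250a^4 + 1000a^3 + 400a^2 + 69a).

5(625a^5 + 1250a^4 + 1000a^3 + 400a^2 + 69a)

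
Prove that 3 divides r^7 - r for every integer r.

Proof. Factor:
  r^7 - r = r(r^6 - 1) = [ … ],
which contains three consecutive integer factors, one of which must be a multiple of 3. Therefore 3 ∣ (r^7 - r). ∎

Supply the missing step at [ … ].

(r - 1)r(r + 1)(r^4 + r^2 + 1)

r^6 - 1 = (r^2 - 1)(r^4 + r^2 + 1), and r^2 - 1 = (r-1)(r+1).
So r(r^6 - 1) = (r - 1)r(r + 1)(r^4 + r^2 + 1).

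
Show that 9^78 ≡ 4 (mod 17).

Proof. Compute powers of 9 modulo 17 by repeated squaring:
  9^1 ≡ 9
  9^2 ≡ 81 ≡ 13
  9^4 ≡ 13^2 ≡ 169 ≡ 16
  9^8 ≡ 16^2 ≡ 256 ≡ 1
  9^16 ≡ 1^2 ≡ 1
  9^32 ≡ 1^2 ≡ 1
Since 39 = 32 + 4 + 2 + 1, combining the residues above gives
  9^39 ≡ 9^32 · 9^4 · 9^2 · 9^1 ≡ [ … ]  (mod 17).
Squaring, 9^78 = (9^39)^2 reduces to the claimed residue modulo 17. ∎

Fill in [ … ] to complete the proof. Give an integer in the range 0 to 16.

2

Multiply the listed residues: 1 · 16 · 13 · 9 = 16 → 208 → 1872.
Reducing modulo 17: 1872 = 110·17 + 2, so 9^39 ≡ 2.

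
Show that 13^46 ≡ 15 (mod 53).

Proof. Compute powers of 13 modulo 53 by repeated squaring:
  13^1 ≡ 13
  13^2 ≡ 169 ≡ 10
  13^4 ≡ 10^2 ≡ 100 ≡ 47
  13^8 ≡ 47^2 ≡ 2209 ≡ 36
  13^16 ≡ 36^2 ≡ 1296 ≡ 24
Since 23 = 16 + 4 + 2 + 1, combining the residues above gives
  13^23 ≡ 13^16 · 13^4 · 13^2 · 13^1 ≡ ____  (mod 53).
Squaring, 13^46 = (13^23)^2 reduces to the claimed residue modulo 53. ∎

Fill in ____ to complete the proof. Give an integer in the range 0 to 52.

42

Multiply the listed residues: 24 · 47 · 10 · 13 = 1128 → 11280 → 146640.
Reducing modulo 53: 146640 = 2766·53 + 42, so 13^23 ≡ 42.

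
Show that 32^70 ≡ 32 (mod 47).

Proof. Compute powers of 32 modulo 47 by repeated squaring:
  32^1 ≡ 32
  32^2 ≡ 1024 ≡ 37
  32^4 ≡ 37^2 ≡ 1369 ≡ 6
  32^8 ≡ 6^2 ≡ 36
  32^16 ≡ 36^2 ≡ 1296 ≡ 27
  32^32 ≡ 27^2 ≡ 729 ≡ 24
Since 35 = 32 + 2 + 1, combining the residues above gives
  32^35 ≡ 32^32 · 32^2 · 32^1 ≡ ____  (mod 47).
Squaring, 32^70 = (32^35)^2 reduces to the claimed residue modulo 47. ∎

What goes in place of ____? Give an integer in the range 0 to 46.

Multiply the listed residues: 24 · 37 · 32 = 888 → 28416.
Reducing modulo 47: 28416 = 604·47 + 28, so 32^35 ≡ 28.

28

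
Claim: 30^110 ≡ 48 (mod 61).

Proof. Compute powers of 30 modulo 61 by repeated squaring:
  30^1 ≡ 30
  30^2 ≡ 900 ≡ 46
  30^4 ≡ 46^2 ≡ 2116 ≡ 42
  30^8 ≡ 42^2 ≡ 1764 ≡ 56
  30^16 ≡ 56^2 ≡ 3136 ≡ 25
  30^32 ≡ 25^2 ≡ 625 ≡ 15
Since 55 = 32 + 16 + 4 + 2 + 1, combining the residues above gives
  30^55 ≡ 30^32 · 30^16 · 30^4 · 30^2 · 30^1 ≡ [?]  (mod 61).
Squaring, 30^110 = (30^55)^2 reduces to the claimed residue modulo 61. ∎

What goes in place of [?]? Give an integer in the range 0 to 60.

Multiply the listed residues: 15 · 25 · 42 · 46 · 30 = 375 → 15750 → 724500 → 21735000.
Reducing modulo 61: 21735000 = 356311·61 + 29, so 30^55 ≡ 29.

29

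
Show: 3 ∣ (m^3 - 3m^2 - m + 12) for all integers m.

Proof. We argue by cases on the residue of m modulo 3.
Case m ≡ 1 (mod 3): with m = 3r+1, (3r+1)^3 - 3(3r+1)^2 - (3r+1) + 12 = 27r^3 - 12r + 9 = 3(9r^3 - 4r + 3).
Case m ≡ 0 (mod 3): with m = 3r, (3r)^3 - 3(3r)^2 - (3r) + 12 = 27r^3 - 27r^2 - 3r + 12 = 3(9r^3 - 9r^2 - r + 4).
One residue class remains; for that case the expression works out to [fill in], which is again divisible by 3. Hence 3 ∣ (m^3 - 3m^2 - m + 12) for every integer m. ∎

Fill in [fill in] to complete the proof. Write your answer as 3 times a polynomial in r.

The residues treated are {1, 0}, so the missing case is m ≡ 2 (mod 3); write m = 3r+2.
Then (3r+2)^3 - 3(3r+2)^2 - (3r+2) + 12 = 27r^3 + 27r^2 - 3r + 6 = 3(9r^3 + 9r^2 - r + 2).

3(9r^3 + 9r^2 - r + 2)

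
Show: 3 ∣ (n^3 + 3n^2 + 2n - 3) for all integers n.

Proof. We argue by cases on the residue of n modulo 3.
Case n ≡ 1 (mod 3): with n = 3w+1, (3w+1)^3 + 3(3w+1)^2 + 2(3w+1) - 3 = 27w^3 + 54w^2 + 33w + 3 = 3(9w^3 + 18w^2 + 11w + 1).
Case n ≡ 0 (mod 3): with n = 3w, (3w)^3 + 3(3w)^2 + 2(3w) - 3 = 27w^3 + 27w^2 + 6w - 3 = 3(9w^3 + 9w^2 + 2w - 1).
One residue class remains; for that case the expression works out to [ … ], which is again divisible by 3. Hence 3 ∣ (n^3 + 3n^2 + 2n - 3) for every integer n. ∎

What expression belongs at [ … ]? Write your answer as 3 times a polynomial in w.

3(9w^3 + 27w^2 + 26w + 7)

The residues treated are {1, 0}, so the missing case is n ≡ 2 (mod 3); write n = 3w+2.
Then (3w+2)^3 + 3(3w+2)^2 + 2(3w+2) - 3 = 27w^3 + 81w^2 + 78w + 21 = 3(9w^3 + 27w^2 + 26w + 7).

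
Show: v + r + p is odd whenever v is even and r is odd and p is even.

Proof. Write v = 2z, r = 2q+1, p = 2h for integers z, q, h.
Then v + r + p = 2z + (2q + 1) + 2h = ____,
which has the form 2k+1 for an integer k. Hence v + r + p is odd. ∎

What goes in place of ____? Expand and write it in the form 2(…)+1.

2(h + q + z) + 1

Expanding: 2z + (2q + 1) + 2h = 2h + 2q + 2z + 1.
Every term except the constant is even, so this is 2(h + q + z) + 1,
and h + q + z ∈ ℤ gives the required form.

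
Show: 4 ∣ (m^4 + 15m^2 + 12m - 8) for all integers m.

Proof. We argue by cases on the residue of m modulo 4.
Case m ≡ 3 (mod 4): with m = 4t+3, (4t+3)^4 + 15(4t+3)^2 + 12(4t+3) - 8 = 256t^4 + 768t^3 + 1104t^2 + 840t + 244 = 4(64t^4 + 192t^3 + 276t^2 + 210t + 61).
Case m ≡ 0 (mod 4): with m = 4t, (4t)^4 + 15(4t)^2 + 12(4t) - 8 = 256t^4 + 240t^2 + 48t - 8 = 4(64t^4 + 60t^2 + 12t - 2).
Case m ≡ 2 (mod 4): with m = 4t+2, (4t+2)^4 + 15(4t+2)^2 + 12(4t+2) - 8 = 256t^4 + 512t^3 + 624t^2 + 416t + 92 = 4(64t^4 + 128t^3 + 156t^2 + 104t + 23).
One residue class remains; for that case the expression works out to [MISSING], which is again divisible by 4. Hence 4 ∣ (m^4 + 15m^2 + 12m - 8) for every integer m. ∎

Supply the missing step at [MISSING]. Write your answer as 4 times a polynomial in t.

The residues treated are {3, 0, 2}, so the missing case is m ≡ 1 (mod 4); write m = 4t+1.
Then (4t+1)^4 + 15(4t+1)^2 + 12(4t+1) - 8 = 256t^4 + 256t^3 + 336t^2 + 184t + 20 = 4(64t^4 + 64t^3 + 84t^2 + 46t + 5).

4(64t^4 + 64t^3 + 84t^2 + 46t + 5)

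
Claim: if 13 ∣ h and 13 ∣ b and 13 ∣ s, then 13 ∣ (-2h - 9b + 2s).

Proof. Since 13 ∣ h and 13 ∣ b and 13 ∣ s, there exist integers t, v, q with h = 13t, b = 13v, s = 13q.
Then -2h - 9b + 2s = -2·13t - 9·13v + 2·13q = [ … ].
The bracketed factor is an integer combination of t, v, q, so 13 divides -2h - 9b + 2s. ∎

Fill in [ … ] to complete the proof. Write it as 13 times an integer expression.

Each term has a factor of 13: -2·13t - 9·13v + 2·13q = 13·(2q - 2t - 9v).
Since 2q - 2t - 9v is an integer, 13 ∣ (-2h - 9b + 2s).

13(2q - 2t - 9v)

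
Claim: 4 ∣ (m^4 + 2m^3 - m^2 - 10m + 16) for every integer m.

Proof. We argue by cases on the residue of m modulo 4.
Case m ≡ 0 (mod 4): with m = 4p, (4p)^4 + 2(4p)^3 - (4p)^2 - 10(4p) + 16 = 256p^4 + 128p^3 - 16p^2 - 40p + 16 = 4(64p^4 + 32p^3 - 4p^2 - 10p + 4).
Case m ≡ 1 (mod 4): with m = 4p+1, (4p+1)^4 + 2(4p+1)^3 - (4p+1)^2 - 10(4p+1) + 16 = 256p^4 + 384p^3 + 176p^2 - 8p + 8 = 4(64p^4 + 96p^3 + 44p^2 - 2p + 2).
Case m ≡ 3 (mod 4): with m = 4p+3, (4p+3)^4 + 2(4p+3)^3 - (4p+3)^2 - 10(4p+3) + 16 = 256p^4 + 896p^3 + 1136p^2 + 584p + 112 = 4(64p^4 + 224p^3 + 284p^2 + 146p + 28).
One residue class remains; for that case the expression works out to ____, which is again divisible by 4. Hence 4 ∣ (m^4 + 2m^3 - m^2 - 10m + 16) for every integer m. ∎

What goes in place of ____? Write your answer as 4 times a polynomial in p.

Only m ≡ 2 (mod 4) is unaccounted for. Put m = 4p+2:
(4p+2)^4 + 2(4p+2)^3 - (4p+2)^2 - 10(4p+2) + 16 expands to 256p^4 + 640p^3 + 560p^2 + 168p + 24,
and factoring out 4 leaves 4(64p^4 + 160p^3 + 140p^2 + 42p + 6).

4(64p^4 + 160p^3 + 140p^2 + 42p + 6)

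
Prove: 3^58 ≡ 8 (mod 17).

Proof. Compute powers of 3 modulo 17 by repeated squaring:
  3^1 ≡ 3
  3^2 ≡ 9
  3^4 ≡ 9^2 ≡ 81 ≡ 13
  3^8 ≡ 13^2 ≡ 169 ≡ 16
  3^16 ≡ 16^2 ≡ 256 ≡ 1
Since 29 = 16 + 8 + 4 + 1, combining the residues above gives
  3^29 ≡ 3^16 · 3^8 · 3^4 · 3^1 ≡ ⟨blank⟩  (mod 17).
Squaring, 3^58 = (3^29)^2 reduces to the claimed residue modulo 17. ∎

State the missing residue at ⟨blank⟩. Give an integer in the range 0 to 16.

3^16 · 3^8 · 3^4 · 3^1 ≡ 1 · 16 · 13 · 3 = 624.
624 mod 17 = 12, so 3^29 ≡ 12 (mod 17).

12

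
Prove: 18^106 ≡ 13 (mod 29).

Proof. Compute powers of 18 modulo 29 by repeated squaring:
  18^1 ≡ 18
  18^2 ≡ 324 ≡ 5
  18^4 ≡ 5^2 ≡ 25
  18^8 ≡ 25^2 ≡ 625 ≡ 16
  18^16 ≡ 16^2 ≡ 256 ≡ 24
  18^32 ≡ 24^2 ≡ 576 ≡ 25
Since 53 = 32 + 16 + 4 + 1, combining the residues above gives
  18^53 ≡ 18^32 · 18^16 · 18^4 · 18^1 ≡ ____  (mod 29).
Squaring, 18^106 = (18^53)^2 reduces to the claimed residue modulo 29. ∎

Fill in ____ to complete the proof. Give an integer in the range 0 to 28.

10

18^32 · 18^16 · 18^4 · 18^1 ≡ 25 · 24 · 25 · 18 = 270000.
270000 mod 29 = 10, so 18^53 ≡ 10 (mod 29).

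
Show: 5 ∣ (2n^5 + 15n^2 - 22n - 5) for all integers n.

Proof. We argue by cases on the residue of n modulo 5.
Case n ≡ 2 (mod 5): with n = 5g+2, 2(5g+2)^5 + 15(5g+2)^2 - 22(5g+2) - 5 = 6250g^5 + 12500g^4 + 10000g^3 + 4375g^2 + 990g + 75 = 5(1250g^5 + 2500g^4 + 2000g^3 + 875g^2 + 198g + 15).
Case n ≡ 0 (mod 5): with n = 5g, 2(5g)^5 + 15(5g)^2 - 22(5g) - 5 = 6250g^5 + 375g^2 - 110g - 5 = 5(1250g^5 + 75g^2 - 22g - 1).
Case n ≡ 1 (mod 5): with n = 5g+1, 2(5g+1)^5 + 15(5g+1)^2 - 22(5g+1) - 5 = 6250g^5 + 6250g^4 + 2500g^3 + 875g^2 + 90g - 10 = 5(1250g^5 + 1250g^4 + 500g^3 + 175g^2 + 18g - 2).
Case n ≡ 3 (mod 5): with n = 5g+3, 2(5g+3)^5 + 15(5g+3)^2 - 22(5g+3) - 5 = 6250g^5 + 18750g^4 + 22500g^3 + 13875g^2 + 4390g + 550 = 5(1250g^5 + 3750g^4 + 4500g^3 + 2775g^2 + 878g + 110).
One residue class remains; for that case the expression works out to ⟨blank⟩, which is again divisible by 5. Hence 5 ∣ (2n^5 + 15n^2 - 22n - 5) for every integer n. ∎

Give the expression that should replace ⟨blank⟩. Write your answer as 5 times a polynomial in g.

5(1250g^5 + 5000g^4 + 8000g^3 + 6475g^2 + 2658g + 439)

Only n ≡ 4 (mod 5) is unaccounted for. Put n = 5g+4:
2(5g+4)^5 + 15(5g+4)^2 - 22(5g+4) - 5 expands to 6250g^5 + 25000g^4 + 40000g^3 + 32375g^2 + 13290g + 2195,
and factoring out 5 leaves 5(1250g^5 + 5000g^4 + 8000g^3 + 6475g^2 + 2658g + 439).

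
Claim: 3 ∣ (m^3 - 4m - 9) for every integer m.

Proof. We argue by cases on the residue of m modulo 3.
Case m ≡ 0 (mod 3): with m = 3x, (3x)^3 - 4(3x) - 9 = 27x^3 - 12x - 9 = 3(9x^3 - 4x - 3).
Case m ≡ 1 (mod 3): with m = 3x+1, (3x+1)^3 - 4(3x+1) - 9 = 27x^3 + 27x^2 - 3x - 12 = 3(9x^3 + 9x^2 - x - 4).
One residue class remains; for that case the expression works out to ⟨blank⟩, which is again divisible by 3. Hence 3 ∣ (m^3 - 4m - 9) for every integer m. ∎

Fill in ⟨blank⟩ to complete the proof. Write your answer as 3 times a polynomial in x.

Only m ≡ 2 (mod 3) is unaccounted for. Put m = 3x+2:
(3x+2)^3 - 4(3x+2) - 9 expands to 27x^3 + 54x^2 + 24x - 9,
and factoring out 3 leaves 3(9x^3 + 18x^2 + 8x - 3).

3(9x^3 + 18x^2 + 8x - 3)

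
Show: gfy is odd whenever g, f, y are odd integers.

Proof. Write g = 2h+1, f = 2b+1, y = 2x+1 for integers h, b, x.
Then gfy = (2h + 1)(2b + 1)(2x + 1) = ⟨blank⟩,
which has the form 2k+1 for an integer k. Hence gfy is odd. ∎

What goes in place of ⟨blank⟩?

2(4bhx + 2bh + 2bx + b + 2hx + h + x) + 1

Expanding: (2h + 1)(2b + 1)(2x + 1) = 8bhx + 4bh + 4bx + 2b + 4hx + 2h + 2x + 1.
Every term except the constant is even, so this is 2(4bhx + 2bh + 2bx + b + 2hx + h + x) + 1,
and 4bhx + 2bh + 2bx + b + 2hx + h + x ∈ ℤ gives the required form.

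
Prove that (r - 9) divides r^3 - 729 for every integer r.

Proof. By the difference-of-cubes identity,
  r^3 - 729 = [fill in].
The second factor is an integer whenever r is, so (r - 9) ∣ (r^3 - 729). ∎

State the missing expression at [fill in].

Polynomial division of r^3 - 729 by r - 9 leaves remainder 0 and quotient r^2 + 9r + 81.
Hence r^3 - 729 = (r - 9)(r^2 + 9r + 81).

(r - 9)(r^2 + 9r + 81)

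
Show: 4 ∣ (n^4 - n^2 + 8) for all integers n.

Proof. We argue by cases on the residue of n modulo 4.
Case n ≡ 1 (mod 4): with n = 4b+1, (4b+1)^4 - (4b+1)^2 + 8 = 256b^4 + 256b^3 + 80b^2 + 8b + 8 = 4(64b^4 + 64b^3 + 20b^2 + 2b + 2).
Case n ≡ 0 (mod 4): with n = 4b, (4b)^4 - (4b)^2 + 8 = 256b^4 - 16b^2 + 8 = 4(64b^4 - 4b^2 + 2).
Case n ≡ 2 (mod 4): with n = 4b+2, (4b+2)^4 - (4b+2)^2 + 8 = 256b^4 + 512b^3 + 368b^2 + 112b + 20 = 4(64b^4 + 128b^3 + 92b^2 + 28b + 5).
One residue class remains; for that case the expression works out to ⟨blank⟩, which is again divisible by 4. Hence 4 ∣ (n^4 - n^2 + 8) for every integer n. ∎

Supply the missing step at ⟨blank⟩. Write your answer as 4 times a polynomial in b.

4(64b^4 + 192b^3 + 212b^2 + 102b + 20)

The residues treated are {1, 0, 2}, so the missing case is n ≡ 3 (mod 4); write n = 4b+3.
Then (4b+3)^4 - (4b+3)^2 + 8 = 256b^4 + 768b^3 + 848b^2 + 408b + 80 = 4(64b^4 + 192b^3 + 212b^2 + 102b + 20).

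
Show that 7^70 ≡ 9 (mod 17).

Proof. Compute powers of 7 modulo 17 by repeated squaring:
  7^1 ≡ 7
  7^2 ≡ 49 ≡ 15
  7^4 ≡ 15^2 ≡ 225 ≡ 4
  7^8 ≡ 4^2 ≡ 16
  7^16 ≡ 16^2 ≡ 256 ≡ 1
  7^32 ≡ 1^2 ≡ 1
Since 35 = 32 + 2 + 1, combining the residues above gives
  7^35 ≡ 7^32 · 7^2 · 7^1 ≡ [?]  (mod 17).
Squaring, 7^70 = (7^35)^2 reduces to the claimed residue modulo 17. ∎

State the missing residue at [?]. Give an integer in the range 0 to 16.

3

Multiply the listed residues: 1 · 15 · 7 = 15 → 105.
Reducing modulo 17: 105 = 6·17 + 3, so 7^35 ≡ 3.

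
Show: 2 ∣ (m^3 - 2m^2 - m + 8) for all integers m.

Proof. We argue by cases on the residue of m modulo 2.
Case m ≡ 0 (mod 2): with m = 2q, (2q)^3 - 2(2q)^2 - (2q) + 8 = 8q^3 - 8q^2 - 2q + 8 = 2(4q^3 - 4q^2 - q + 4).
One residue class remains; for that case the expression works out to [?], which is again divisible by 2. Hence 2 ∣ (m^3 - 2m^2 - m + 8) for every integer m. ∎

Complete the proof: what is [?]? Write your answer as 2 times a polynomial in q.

2(4q^3 + 2q^2 - 2q + 3)

The residues treated are {0}, so the missing case is m ≡ 1 (mod 2); write m = 2q+1.
Then (2q+1)^3 - 2(2q+1)^2 - (2q+1) + 8 = 8q^3 + 4q^2 - 4q + 6 = 2(4q^3 + 2q^2 - 2q + 3).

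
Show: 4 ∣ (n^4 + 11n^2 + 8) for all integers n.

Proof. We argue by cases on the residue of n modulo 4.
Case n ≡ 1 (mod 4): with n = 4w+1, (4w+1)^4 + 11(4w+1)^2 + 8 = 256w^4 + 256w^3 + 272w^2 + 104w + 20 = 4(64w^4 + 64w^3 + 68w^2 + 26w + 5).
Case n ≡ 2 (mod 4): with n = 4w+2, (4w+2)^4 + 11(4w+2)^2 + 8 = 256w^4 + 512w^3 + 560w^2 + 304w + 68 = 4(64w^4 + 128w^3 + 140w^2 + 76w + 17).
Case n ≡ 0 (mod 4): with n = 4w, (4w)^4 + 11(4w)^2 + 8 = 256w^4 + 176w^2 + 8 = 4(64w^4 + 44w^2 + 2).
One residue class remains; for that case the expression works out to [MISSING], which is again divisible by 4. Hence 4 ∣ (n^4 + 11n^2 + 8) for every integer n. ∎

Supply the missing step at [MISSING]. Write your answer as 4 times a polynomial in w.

The residues treated are {1, 2, 0}, so the missing case is n ≡ 3 (mod 4); write n = 4w+3.
Then (4w+3)^4 + 11(4w+3)^2 + 8 = 256w^4 + 768w^3 + 1040w^2 + 696w + 188 = 4(64w^4 + 192w^3 + 260w^2 + 174w + 47).

4(64w^4 + 192w^3 + 260w^2 + 174w + 47)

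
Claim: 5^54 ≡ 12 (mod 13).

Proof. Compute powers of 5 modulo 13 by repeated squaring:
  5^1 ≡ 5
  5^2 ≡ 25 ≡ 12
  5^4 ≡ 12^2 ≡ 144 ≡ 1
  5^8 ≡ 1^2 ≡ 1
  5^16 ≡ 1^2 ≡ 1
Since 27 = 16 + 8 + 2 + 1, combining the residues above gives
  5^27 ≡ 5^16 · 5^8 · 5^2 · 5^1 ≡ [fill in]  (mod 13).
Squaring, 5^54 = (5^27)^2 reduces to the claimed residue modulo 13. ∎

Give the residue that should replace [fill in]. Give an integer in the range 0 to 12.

Multiply the listed residues: 1 · 1 · 12 · 5 = 1 → 12 → 60.
Reducing modulo 13: 60 = 4·13 + 8, so 5^27 ≡ 8.

8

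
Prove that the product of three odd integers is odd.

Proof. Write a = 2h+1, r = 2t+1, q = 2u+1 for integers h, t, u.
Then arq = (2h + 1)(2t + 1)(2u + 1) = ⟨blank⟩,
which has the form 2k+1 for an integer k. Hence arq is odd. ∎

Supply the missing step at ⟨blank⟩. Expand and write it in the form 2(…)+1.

Expanding: (2h + 1)(2t + 1)(2u + 1) = 8htu + 4ht + 4hu + 2h + 4tu + 2t + 2u + 1.
Every term except the constant is even, so this is 2(4htu + 2ht + 2hu + h + 2tu + t + u) + 1,
and 4htu + 2ht + 2hu + h + 2tu + t + u ∈ ℤ gives the required form.

2(4htu + 2ht + 2hu + h + 2tu + t + u) + 1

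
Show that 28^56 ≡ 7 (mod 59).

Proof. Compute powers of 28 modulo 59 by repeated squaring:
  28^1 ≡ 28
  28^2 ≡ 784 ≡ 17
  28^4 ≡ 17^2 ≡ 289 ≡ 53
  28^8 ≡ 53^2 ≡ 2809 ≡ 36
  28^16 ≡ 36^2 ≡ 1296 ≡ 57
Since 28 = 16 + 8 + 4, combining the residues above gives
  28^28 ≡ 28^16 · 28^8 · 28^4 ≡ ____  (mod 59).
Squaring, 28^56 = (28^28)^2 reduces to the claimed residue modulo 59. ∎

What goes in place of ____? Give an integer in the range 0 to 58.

Multiply the listed residues: 57 · 36 · 53 = 2052 → 108756.
Reducing modulo 59: 108756 = 1843·59 + 19, so 28^28 ≡ 19.

19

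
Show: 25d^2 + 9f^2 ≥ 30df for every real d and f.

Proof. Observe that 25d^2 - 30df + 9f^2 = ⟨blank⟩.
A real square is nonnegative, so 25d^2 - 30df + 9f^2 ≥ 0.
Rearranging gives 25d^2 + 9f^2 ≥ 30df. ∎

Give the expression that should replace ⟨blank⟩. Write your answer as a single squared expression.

25d^2 - 30df + 9f^2 is a perfect-square trinomial: the outer terms are (5d)^2 and (3f)^2, and the cross term is -2·5d·3f.
So 25d^2 - 30df + 9f^2 = (5d - 3f)^2 ≥ 0.

(5d - 3f)^2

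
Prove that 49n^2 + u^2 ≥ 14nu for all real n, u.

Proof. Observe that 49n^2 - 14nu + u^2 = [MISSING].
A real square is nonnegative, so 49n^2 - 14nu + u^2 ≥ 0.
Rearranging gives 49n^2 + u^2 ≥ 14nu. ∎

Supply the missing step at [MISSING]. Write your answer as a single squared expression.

(7n - u)^2

The leading and trailing coefficients are 7^2 and 1^2, and 14 = 2·7·1, so the trinomial is (7n - u)^2.
Hence 49n^2 - 14nu + u^2 ≥ 0.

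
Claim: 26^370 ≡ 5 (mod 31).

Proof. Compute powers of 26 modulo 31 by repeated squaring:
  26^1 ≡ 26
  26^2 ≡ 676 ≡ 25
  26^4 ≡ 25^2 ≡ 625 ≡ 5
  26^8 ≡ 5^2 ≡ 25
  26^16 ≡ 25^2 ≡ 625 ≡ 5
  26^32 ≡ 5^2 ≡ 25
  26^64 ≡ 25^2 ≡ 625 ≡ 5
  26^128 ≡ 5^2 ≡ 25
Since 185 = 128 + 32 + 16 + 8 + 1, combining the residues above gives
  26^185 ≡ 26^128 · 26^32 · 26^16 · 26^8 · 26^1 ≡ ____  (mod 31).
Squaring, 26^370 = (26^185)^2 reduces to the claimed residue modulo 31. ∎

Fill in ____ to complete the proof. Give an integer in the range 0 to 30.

6

26^128 · 26^32 · 26^16 · 26^8 · 26^1 ≡ 25 · 25 · 5 · 25 · 26 = 2031250.
2031250 mod 31 = 6, so 26^185 ≡ 6 (mod 31).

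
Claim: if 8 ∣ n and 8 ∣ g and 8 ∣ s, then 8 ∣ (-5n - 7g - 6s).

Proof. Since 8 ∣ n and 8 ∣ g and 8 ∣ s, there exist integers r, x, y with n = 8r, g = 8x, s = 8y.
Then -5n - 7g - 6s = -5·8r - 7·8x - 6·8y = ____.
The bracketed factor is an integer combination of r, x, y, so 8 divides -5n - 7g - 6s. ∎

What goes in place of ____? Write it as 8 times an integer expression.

Each term has a factor of 8: -5·8r - 7·8x - 6·8y = 8·(-5r - 7x - 6y).
Since -5r - 7x - 6y is an integer, 8 ∣ (-5n - 7g - 6s).

8(-5r - 7x - 6y)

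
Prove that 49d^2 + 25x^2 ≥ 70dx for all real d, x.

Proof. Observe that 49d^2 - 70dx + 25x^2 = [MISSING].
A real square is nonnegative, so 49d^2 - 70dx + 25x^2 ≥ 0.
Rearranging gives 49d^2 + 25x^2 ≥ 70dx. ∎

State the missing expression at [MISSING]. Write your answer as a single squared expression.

49d^2 - 70dx + 25x^2 is a perfect-square trinomial: the outer terms are (7d)^2 and (5x)^2, and the cross term is -2·7d·5x.
So 49d^2 - 70dx + 25x^2 = (7d - 5x)^2 ≥ 0.

(7d - 5x)^2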